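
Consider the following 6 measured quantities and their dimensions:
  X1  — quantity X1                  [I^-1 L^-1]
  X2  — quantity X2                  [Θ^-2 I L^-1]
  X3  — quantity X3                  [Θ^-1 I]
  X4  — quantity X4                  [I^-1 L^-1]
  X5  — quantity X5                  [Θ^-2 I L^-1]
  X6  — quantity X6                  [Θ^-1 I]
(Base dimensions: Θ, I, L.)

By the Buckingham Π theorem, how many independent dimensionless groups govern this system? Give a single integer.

Exponent matrix [Θ,I,L] × [X1,X2,X3,X4,X5,X6]:
  Θ: [ 0 -2 -1  0 -2 -1]
  I: [-1  1  1 -1  1  1]
  L: [-1 -1  0 -1 -1  0]
RREF → pivots at {X1,X2} ⇒ r = 2
n=6, r=2 ⇒ 4 dimensionless groups

4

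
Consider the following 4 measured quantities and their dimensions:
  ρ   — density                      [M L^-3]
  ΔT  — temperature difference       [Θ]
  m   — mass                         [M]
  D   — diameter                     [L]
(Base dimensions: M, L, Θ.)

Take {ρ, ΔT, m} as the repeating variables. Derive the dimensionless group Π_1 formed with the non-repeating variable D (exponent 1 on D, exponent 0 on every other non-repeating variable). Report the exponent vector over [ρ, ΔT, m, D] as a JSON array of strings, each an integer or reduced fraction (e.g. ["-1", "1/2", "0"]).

["1/3", "0", "-1/3", "1"]

Exponent matrix [M,L,Θ] × [ρ,ΔT,m,D]:
  M: [ 1  0  1  0]
  L: [-3  0  0  1]
  Θ: [ 0  1  0  0]
Echelon form has 3 nonzero rows (pivots: ρ,ΔT,m)
Repeat: ρ,ΔT,m; free: D
RREF:
  r0: [   1    0    0 -1/3]
  r1: [   0    1    0    0]
  r2: [   0    0    1  1/3]
Fix exponent of D at 1; solve each RREF row for its pivot's exponent:
  r0: exp(ρ) + (-1/3)·1 = 0 ⇒ exp(ρ) = 1/3
  r1: exp(ΔT) + (0)·1 = 0 ⇒ exp(ΔT) = 0
  r2: exp(m) + (1/3)·1 = 0 ⇒ exp(m) = -1/3
Π_1 = ρ^(1/3) · m^(-1/3) · D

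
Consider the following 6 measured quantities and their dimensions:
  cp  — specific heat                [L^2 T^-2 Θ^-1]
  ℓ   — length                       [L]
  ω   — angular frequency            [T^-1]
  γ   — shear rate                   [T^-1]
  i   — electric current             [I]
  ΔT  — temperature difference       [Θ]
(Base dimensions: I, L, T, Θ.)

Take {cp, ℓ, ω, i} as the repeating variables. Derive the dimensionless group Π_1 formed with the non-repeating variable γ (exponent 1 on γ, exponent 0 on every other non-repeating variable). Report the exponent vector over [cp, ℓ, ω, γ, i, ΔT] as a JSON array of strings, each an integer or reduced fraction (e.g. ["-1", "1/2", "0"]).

["0", "0", "-1", "1", "0", "0"]

Exponent matrix [I,L,T,Θ] × [cp,ℓ,ω,γ,i,ΔT]:
  I: [ 0  0  0  0  1  0]
  L: [ 2  1  0  0  0  0]
  T: [-2  0 -1 -1  0  0]
  Θ: [-1  0  0  0  0  1]
RREF → pivots at {cp,ℓ,ω,i} ⇒ r = 4
Repeat: cp,ℓ,ω,i; free: γ,ΔT
RREF:
  r0: [   1    0    0    0    0   -1]
  r1: [   0    1    0    0    0    2]
  r2: [   0    0    1    1    0    2]
  r3: [   0    0    0    0    1    0]
Fix exponent of γ at 1, ΔT at 0; solve each RREF row for its pivot's exponent:
  r0: exp(cp) + (0)·1 = 0 ⇒ exp(cp) = 0
  r1: exp(ℓ) + (0)·1 = 0 ⇒ exp(ℓ) = 0
  r2: exp(ω) + (1)·1 = 0 ⇒ exp(ω) = -1
  r3: exp(i) + (0)·1 = 0 ⇒ exp(i) = 0
Π_1 = ω^-1 · γ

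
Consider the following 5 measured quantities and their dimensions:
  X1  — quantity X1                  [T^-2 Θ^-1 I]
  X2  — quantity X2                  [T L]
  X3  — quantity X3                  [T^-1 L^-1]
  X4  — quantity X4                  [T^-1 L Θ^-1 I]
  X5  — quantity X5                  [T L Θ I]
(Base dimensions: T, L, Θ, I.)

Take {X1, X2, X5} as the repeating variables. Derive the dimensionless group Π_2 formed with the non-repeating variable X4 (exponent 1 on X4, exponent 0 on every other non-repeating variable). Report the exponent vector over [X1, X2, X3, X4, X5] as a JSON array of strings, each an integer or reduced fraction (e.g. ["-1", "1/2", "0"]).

Exponent matrix [T,L,Θ,I] × [X1,X2,X3,X4,X5]:
  T: [-2  1 -1 -1  1]
  L: [ 0  1 -1  1  1]
  Θ: [-1  0  0 -1  1]
  I: [ 1  0  0  1  1]
Echelon form has 3 nonzero rows (pivots: X1,X2,X5)
Repeat: X1,X2,X5; free: X3,X4
RREF:
  r0: [   1    0    0    1    0]
  r1: [   0    1   -1    1    0]
  r2: [   0    0    0    0    1]
  r3: [   0    0    0    0    0]
Fix exponent of X4 at 1, X3 at 0; solve each RREF row for its pivot's exponent:
  r0: exp(X1) + (1)·1 = 0 ⇒ exp(X1) = -1
  r1: exp(X2) + (1)·1 = 0 ⇒ exp(X2) = -1
  r2: exp(X5) + (0)·1 = 0 ⇒ exp(X5) = 0
Π_2 = X1^-1 · X2^-1 · X4

["-1", "-1", "0", "1", "0"]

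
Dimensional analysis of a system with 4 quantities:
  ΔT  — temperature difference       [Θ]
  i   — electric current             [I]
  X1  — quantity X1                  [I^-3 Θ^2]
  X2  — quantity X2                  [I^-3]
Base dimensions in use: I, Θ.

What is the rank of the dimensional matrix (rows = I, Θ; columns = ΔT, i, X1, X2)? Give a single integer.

Dimensional matrix (I×Θ by ΔT×i×X1×X2):
  I: [ 0  1 -3 -3]
  Θ: [ 1  0  2  0]
Echelon form has 2 nonzero rows (pivots: ΔT,i)

2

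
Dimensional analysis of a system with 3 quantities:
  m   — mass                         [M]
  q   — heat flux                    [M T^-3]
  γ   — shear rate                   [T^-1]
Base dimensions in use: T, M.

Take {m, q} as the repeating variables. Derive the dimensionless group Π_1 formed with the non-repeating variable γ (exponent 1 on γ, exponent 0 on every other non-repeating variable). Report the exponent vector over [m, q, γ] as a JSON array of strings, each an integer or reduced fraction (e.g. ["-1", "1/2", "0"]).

["1/3", "-1/3", "1"]

Dimensional matrix (T×M by m×q×γ):
  T: [ 0 -3 -1]
  M: [ 1  1  0]
RREF → pivots at {m,q} ⇒ r = 2
Pivot set = {m,q}, free = {γ}
RREF:
  r0: [   1    0 -1/3]
  r1: [   0    1  1/3]
Fix exponent of γ at 1; solve each RREF row for its pivot's exponent:
  r0: exp(m) + (-1/3)·1 = 0 ⇒ exp(m) = 1/3
  r1: exp(q) + (1/3)·1 = 0 ⇒ exp(q) = -1/3
Π_1 = m^(1/3) · q^(-1/3) · γ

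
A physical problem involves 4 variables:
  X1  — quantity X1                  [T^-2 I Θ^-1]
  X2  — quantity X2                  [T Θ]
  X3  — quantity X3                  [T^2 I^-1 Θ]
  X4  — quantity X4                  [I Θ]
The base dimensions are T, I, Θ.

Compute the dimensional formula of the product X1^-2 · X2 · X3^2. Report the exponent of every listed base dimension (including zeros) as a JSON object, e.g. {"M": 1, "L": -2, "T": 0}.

Dimensional matrix (T×I×Θ by X1×X2×X3×X4):
  T: [-2  1  2  0]
  I: [ 1  0 -1  1]
  Θ: [-1  1  1  1]
  [T]: (-2)·-2+(1)·1+(2)·2 = 9
  [I]: (-2)·1+(1)·0+(2)·-1 = -4
  [Θ]: (-2)·-1+(1)·1+(2)·1 = 5
⇒ T^9 I^-4 Θ^5

{"T": 9, "I": -4, "Θ": 5}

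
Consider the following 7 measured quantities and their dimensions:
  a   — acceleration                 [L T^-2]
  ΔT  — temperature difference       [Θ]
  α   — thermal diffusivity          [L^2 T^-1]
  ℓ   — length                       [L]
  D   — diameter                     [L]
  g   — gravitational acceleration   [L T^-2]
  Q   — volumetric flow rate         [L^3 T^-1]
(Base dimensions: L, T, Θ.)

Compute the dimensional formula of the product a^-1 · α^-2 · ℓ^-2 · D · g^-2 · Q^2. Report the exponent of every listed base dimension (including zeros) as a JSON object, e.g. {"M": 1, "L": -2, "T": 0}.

{"L": -2, "T": 6, "Θ": 0}

Dimensional matrix (L×T×Θ by a×ΔT×α×ℓ×D×g×Q):
  L: [ 1  0  2  1  1  1  3]
  T: [-2  0 -1  0  0 -2 -1]
  Θ: [ 0  1  0  0  0  0  0]
  [L]: (-1)·1+(-2)·2+(-2)·1+(1)·1+(-2)·1+(2)·3 = -2
  [T]: (-1)·-2+(-2)·-1+(-2)·0+(1)·0+(-2)·-2+(2)·-1 = 6
  [Θ]: (-1)·0+(-2)·0+(-2)·0+(1)·0+(-2)·0+(2)·0 = 0
⇒ L^-2 T^6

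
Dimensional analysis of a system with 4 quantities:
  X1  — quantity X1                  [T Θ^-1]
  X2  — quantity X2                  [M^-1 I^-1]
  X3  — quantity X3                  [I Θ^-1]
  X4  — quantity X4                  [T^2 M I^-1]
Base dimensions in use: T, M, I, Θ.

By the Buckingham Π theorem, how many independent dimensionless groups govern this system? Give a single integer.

1

Write exponents as rows T,M,I,Θ / cols X1,X2,X3,X4:
  T: [ 1  0  0  2]
  M: [ 0 -1  0  1]
  I: [ 0 -1  1 -1]
  Θ: [-1  0 -1  0]
Row reduction gives pivot columns X1,X2,X3; rank = 3
n=4, r=3 ⇒ 1 dimensionless group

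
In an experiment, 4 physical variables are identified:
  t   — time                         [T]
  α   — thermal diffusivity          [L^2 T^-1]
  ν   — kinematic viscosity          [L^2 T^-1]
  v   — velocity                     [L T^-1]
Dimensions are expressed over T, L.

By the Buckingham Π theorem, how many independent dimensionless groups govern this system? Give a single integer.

Write exponents as rows T,L / cols t,α,ν,v:
  T: [ 1 -1 -1 -1]
  L: [ 0  2  2  1]
Echelon form has 2 nonzero rows (pivots: t,α)
n=4, r=2 ⇒ 2 dimensionless groups

2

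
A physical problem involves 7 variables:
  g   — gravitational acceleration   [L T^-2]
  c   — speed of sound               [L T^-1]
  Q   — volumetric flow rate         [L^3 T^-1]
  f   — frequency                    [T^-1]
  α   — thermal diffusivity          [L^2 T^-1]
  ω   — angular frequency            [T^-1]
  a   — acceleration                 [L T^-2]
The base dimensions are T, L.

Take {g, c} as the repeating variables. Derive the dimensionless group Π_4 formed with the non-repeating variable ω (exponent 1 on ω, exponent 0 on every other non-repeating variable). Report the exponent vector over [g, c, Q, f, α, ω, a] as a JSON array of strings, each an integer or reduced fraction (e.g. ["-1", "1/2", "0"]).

Exponent matrix [T,L] × [g,c,Q,f,α,ω,a]:
  T: [-2 -1 -1 -1 -1 -1 -2]
  L: [ 1  1  3  0  2  0  1]
RREF → pivots at {g,c} ⇒ r = 2
Repeat: g,c; free: Q,f,α,ω,a
RREF:
  r0: [   1    0   -2    1   -1    1    1]
  r1: [   0    1    5   -1    3   -1    0]
Fix exponent of ω at 1, Q at 0, f at 0, α at 0, a at 0; solve each RREF row for its pivot's exponent:
  r0: exp(g) + (1)·1 = 0 ⇒ exp(g) = -1
  r1: exp(c) + (-1)·1 = 0 ⇒ exp(c) = 1
Π_4 = g^-1 · c · ω

["-1", "1", "0", "0", "0", "1", "0"]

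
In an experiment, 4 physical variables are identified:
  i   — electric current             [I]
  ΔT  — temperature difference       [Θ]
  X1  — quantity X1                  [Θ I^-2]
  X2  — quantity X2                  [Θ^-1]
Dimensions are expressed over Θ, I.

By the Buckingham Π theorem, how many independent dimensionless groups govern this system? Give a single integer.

2

Exponent matrix [Θ,I] × [i,ΔT,X1,X2]:
  Θ: [ 0  1  1 -1]
  I: [ 1  0 -2  0]
Echelon form has 2 nonzero rows (pivots: i,ΔT)
Π count = n − r = 4 − 2 = 2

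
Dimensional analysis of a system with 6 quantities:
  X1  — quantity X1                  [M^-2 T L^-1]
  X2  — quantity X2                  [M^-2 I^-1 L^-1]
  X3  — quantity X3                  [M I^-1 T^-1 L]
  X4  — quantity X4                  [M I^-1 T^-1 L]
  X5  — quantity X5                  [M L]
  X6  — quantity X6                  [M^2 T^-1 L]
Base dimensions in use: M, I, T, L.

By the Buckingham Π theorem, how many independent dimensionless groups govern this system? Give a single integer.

3

Dimensional matrix (M×I×T×L by X1×X2×X3×X4×X5×X6):
  M: [-2 -2  1  1  1  2]
  I: [ 0 -1 -1 -1  0  0]
  T: [ 1  0 -1 -1  0 -1]
  L: [-1 -1  1  1  1  1]
RREF → pivots at {X1,X2,X3} ⇒ r = 3
6 vars − rank 3 = 3 Π groups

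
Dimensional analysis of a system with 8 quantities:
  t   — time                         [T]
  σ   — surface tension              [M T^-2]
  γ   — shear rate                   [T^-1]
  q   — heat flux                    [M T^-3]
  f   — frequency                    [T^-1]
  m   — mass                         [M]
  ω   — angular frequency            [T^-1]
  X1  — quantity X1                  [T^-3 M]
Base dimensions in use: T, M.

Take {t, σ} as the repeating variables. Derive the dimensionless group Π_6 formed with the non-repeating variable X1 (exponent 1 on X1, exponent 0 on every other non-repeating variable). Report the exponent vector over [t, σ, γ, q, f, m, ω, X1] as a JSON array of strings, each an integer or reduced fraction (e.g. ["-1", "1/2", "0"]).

["1", "-1", "0", "0", "0", "0", "0", "1"]

Dimensional matrix (T×M by t×σ×γ×q×f×m×ω×X1):
  T: [ 1 -2 -1 -3 -1  0 -1 -3]
  M: [ 0  1  0  1  0  1  0  1]
Row reduction gives pivot columns t,σ; rank = 2
Repeat: t,σ; free: γ,q,f,m,ω,X1
RREF:
  r0: [   1    0   -1   -1   -1    2   -1   -1]
  r1: [   0    1    0    1    0    1    0    1]
Fix exponent of X1 at 1, γ at 0, q at 0, f at 0, m at 0, ω at 0; solve each RREF row for its pivot's exponent:
  r0: exp(t) + (-1)·1 = 0 ⇒ exp(t) = 1
  r1: exp(σ) + (1)·1 = 0 ⇒ exp(σ) = -1
Π_6 = t · σ^-1 · X1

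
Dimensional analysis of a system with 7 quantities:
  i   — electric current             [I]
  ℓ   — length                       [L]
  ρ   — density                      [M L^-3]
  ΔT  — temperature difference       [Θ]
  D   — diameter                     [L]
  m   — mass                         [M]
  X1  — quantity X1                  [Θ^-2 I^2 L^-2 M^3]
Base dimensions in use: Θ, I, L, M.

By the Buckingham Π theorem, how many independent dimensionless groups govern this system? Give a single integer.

3

Dimensional matrix (Θ×I×L×M by i×ℓ×ρ×ΔT×D×m×X1):
  Θ: [ 0  0  0  1  0  0 -2]
  I: [ 1  0  0  0  0  0  2]
  L: [ 0  1 -3  0  1  0 -2]
  M: [ 0  0  1  0  0  1  3]
Row reduction gives pivot columns i,ℓ,ρ,ΔT; rank = 4
n=7, r=4 ⇒ 3 dimensionless groups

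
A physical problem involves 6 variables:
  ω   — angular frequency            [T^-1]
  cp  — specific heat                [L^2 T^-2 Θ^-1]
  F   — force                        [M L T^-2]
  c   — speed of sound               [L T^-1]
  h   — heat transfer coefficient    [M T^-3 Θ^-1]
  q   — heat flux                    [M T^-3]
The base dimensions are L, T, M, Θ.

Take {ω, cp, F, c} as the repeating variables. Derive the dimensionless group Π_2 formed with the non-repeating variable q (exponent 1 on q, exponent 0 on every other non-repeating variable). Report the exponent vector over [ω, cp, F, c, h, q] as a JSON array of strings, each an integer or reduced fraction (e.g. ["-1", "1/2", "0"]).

Write exponents as rows L,T,M,Θ / cols ω,cp,F,c,h,q:
  L: [ 0  2  1  1  0  0]
  T: [-1 -2 -2 -1 -3 -3]
  M: [ 0  0  1  0  1  1]
  Θ: [ 0 -1  0  0 -1  0]
Echelon form has 4 nonzero rows (pivots: ω,cp,F,c)
Repeat: ω,cp,F,c; free: h,q
RREF:
  r0: [   1    0    0    0    2    2]
  r1: [   0    1    0    0    1    0]
  r2: [   0    0    1    0    1    1]
  r3: [   0    0    0    1   -3   -1]
Fix exponent of q at 1, h at 0; solve each RREF row for its pivot's exponent:
  r0: exp(ω) + (2)·1 = 0 ⇒ exp(ω) = -2
  r1: exp(cp) + (0)·1 = 0 ⇒ exp(cp) = 0
  r2: exp(F) + (1)·1 = 0 ⇒ exp(F) = -1
  r3: exp(c) + (-1)·1 = 0 ⇒ exp(c) = 1
Π_2 = ω^-2 · F^-1 · c · q

["-2", "0", "-1", "1", "0", "1"]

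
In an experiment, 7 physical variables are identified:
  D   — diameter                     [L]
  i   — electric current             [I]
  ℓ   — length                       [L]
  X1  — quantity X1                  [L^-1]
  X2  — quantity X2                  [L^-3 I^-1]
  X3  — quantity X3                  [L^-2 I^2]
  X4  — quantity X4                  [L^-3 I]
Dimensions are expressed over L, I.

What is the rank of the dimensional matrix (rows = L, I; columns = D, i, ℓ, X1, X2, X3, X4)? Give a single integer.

Exponent matrix [L,I] × [D,i,ℓ,X1,X2,X3,X4]:
  L: [ 1  0  1 -1 -3 -2 -3]
  I: [ 0  1  0  0 -1  2  1]
RREF → pivots at {D,i} ⇒ r = 2

2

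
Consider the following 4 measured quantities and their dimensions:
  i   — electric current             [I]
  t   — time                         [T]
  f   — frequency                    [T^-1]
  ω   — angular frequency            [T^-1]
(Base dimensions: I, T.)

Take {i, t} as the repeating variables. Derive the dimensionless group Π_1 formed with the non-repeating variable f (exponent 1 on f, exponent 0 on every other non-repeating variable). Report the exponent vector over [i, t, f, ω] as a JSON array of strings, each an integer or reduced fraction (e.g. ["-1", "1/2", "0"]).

["0", "1", "1", "0"]

Dimensional matrix (I×T by i×t×f×ω):
  I: [ 1  0  0  0]
  T: [ 0  1 -1 -1]
RREF → pivots at {i,t} ⇒ r = 2
Pivot set = {i,t}, free = {f,ω}
RREF:
  r0: [   1    0    0    0]
  r1: [   0    1   -1   -1]
Fix exponent of f at 1, ω at 0; solve each RREF row for its pivot's exponent:
  r0: exp(i) + (0)·1 = 0 ⇒ exp(i) = 0
  r1: exp(t) + (-1)·1 = 0 ⇒ exp(t) = 1
Π_1 = t · f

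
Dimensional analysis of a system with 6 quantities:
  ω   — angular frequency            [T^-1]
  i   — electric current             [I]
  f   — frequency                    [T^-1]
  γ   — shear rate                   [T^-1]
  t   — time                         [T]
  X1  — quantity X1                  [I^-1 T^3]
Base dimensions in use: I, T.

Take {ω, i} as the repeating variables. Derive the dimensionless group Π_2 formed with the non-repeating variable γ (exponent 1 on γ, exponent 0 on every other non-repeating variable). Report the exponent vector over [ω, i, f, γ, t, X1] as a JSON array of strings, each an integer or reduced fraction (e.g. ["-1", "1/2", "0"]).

["-1", "0", "0", "1", "0", "0"]

Write exponents as rows I,T / cols ω,i,f,γ,t,X1:
  I: [ 0  1  0  0  0 -1]
  T: [-1  0 -1 -1  1  3]
Echelon form has 2 nonzero rows (pivots: ω,i)
Repeat: ω,i; free: f,γ,t,X1
RREF:
  r0: [   1    0    1    1   -1   -3]
  r1: [   0    1    0    0    0   -1]
Fix exponent of γ at 1, f at 0, t at 0, X1 at 0; solve each RREF row for its pivot's exponent:
  r0: exp(ω) + (1)·1 = 0 ⇒ exp(ω) = -1
  r1: exp(i) + (0)·1 = 0 ⇒ exp(i) = 0
Π_2 = ω^-1 · γ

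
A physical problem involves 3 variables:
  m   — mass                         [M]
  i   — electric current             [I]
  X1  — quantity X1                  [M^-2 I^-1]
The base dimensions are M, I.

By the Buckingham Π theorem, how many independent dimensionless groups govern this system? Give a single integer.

1

Exponent matrix [M,I] × [m,i,X1]:
  M: [ 1  0 -2]
  I: [ 0  1 -1]
RREF → pivots at {m,i} ⇒ r = 2
Π count = n − r = 3 − 2 = 1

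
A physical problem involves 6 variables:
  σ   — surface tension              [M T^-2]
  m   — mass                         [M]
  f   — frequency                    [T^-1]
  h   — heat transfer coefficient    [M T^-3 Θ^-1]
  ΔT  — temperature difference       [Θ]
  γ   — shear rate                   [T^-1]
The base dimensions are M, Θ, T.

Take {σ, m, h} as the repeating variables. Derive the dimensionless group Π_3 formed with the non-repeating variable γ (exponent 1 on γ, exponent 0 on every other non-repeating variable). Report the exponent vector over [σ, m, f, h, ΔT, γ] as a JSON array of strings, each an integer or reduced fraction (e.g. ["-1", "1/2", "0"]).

Write exponents as rows M,Θ,T / cols σ,m,f,h,ΔT,γ:
  M: [ 1  1  0  1  0  0]
  Θ: [ 0  0  0 -1  1  0]
  T: [-2  0 -1 -3  0 -1]
RREF → pivots at {σ,m,h} ⇒ r = 3
Pivot set = {σ,m,h}, free = {f,ΔT,γ}
RREF:
  r0: [   1    0  1/2    0  3/2  1/2]
  r1: [   0    1 -1/2    0 -1/2 -1/2]
  r2: [   0    0    0    1   -1    0]
Fix exponent of γ at 1, f at 0, ΔT at 0; solve each RREF row for its pivot's exponent:
  r0: exp(σ) + (1/2)·1 = 0 ⇒ exp(σ) = -1/2
  r1: exp(m) + (-1/2)·1 = 0 ⇒ exp(m) = 1/2
  r2: exp(h) + (0)·1 = 0 ⇒ exp(h) = 0
Π_3 = σ^(-1/2) · m^(1/2) · γ

["-1/2", "1/2", "0", "0", "0", "1"]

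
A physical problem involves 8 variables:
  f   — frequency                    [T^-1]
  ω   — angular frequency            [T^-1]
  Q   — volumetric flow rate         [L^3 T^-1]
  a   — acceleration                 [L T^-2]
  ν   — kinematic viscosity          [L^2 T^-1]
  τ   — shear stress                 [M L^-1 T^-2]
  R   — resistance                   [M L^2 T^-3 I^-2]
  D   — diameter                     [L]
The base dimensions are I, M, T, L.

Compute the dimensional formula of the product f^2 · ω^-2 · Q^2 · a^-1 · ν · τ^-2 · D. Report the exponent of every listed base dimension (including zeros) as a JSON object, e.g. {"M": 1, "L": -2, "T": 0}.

{"I": 0, "M": -2, "T": 3, "L": 10}

Dimensional matrix (I×M×T×L by f×ω×Q×a×ν×τ×R×D):
  I: [ 0  0  0  0  0  0 -2  0]
  M: [ 0  0  0  0  0  1  1  0]
  T: [-1 -1 -1 -2 -1 -2 -3  0]
  L: [ 0  0  3  1  2 -1  2  1]
  [I]: (2)·0+(-2)·0+(2)·0+(-1)·0+(1)·0+(-2)·0+(1)·0 = 0
  [M]: (2)·0+(-2)·0+(2)·0+(-1)·0+(1)·0+(-2)·1+(1)·0 = -2
  [T]: (2)·-1+(-2)·-1+(2)·-1+(-1)·-2+(1)·-1+(-2)·-2+(1)·0 = 3
  [L]: (2)·0+(-2)·0+(2)·3+(-1)·1+(1)·2+(-2)·-1+(1)·1 = 10
⇒ M^-2 T^3 L^10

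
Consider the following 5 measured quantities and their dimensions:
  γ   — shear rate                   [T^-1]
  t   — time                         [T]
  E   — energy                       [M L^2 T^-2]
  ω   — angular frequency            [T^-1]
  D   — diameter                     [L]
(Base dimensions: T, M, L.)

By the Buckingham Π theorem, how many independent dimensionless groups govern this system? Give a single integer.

Exponent matrix [T,M,L] × [γ,t,E,ω,D]:
  T: [-1  1 -2 -1  0]
  M: [ 0  0  1  0  0]
  L: [ 0  0  2  0  1]
Echelon form has 3 nonzero rows (pivots: γ,E,D)
n=5, r=3 ⇒ 2 dimensionless groups

2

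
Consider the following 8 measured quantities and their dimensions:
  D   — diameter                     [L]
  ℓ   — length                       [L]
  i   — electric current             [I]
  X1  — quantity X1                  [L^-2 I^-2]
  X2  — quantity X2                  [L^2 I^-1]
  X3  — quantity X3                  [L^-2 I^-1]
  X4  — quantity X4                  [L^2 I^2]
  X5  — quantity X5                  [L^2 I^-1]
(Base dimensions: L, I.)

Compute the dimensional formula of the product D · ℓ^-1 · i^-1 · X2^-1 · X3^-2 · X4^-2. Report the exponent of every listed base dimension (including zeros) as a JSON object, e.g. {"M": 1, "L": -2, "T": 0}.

Dimensional matrix (L×I by D×ℓ×i×X1×X2×X3×X4×X5):
  L: [ 1  1  0 -2  2 -2  2  2]
  I: [ 0  0  1 -2 -1 -1  2 -1]
  [L]: (1)·1+(-1)·1+(-1)·0+(-1)·2+(-2)·-2+(-2)·2 = -2
  [I]: (1)·0+(-1)·0+(-1)·1+(-1)·-1+(-2)·-1+(-2)·2 = -2
⇒ L^-2 I^-2

{"L": -2, "I": -2}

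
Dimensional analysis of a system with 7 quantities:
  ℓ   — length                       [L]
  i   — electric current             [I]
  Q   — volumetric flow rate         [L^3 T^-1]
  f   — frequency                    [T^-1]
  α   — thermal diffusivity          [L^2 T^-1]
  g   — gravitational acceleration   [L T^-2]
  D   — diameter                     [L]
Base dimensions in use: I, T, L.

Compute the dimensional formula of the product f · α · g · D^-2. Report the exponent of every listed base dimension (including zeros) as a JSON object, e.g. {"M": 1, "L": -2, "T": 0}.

Exponent matrix [I,T,L] × [ℓ,i,Q,f,α,g,D]:
  I: [ 0  1  0  0  0  0  0]
  T: [ 0  0 -1 -1 -1 -2  0]
  L: [ 1  0  3  0  2  1  1]
  [I]: (1)·0+(1)·0+(1)·0+(-2)·0 = 0
  [T]: (1)·-1+(1)·-1+(1)·-2+(-2)·0 = -4
  [L]: (1)·0+(1)·2+(1)·1+(-2)·1 = 1
⇒ T^-4 L

{"I": 0, "T": -4, "L": 1}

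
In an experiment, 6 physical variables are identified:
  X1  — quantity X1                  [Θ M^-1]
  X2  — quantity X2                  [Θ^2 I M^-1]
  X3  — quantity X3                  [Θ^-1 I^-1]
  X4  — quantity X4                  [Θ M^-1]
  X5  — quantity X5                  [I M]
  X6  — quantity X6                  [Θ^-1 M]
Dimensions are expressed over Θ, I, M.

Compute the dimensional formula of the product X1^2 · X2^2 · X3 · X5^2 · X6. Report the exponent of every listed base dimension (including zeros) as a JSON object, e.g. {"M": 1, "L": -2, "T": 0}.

Dimensional matrix (Θ×I×M by X1×X2×X3×X4×X5×X6):
  Θ: [ 1  2 -1  1  0 -1]
  I: [ 0  1 -1  0  1  0]
  M: [-1 -1  0 -1  1  1]
  [Θ]: (2)·1+(2)·2+(1)·-1+(2)·0+(1)·-1 = 4
  [I]: (2)·0+(2)·1+(1)·-1+(2)·1+(1)·0 = 3
  [M]: (2)·-1+(2)·-1+(1)·0+(2)·1+(1)·1 = -1
⇒ Θ^4 I^3 M^-1

{"Θ": 4, "I": 3, "M": -1}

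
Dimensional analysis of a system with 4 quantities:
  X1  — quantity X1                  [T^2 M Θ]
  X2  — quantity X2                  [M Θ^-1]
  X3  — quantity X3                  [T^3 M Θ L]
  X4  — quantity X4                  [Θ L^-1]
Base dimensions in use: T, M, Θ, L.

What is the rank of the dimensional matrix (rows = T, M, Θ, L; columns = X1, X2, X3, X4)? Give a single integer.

Write exponents as rows T,M,Θ,L / cols X1,X2,X3,X4:
  T: [ 2  0  3  0]
  M: [ 1  1  1  0]
  Θ: [ 1 -1  1  1]
  L: [ 0  0  1 -1]
Echelon form has 3 nonzero rows (pivots: X1,X2,X3)

3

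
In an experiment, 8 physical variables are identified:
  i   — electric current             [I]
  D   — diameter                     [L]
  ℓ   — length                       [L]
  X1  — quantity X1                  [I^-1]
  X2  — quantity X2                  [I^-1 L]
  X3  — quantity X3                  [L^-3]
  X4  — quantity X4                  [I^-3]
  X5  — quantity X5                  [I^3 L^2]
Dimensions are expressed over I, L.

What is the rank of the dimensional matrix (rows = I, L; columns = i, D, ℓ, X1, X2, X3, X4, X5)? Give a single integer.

2

Write exponents as rows I,L / cols i,D,ℓ,X1,X2,X3,X4,X5:
  I: [ 1  0  0 -1 -1  0 -3  3]
  L: [ 0  1  1  0  1 -3  0  2]
RREF → pivots at {i,D} ⇒ r = 2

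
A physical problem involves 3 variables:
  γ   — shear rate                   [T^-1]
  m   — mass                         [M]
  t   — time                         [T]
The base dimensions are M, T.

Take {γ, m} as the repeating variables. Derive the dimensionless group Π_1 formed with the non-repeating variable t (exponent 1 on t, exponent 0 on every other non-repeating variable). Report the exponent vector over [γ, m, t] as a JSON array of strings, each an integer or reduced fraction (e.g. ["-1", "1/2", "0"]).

Exponent matrix [M,T] × [γ,m,t]:
  M: [ 0  1  0]
  T: [-1  0  1]
Row reduction gives pivot columns γ,m; rank = 2
Pivot set = {γ,m}, free = {t}
RREF:
  r0: [   1    0   -1]
  r1: [   0    1    0]
Fix exponent of t at 1; solve each RREF row for its pivot's exponent:
  r0: exp(γ) + (-1)·1 = 0 ⇒ exp(γ) = 1
  r1: exp(m) + (0)·1 = 0 ⇒ exp(m) = 0
Π_1 = γ · t

["1", "0", "1"]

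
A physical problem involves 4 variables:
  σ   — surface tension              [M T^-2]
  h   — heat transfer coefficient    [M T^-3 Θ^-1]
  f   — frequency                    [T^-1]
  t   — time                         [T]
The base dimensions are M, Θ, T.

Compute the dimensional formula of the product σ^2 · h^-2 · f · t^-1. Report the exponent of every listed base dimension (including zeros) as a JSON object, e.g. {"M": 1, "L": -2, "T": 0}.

Dimensional matrix (M×Θ×T by σ×h×f×t):
  M: [ 1  1  0  0]
  Θ: [ 0 -1  0  0]
  T: [-2 -3 -1  1]
  [M]: (2)·1+(-2)·1+(1)·0+(-1)·0 = 0
  [Θ]: (2)·0+(-2)·-1+(1)·0+(-1)·0 = 2
  [T]: (2)·-2+(-2)·-3+(1)·-1+(-1)·1 = 0
⇒ Θ^2

{"M": 0, "Θ": 2, "T": 0}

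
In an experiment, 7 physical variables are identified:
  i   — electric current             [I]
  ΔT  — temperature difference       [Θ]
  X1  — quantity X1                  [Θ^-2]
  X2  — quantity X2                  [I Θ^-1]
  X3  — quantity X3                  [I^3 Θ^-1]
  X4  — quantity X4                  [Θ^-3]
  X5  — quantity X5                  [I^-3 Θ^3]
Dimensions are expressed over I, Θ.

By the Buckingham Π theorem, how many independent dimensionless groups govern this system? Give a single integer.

Write exponents as rows I,Θ / cols i,ΔT,X1,X2,X3,X4,X5:
  I: [ 1  0  0  1  3  0 -3]
  Θ: [ 0  1 -2 -1 -1 -3  3]
Echelon form has 2 nonzero rows (pivots: i,ΔT)
n=7, r=2 ⇒ 5 dimensionless groups

5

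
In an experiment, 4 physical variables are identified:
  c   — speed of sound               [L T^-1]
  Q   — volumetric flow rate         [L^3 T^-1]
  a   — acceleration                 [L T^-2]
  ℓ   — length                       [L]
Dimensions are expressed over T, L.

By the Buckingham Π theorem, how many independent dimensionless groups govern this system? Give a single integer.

2

Write exponents as rows T,L / cols c,Q,a,ℓ:
  T: [-1 -1 -2  0]
  L: [ 1  3  1  1]
Row reduction gives pivot columns c,Q; rank = 2
n=4, r=2 ⇒ 2 dimensionless groups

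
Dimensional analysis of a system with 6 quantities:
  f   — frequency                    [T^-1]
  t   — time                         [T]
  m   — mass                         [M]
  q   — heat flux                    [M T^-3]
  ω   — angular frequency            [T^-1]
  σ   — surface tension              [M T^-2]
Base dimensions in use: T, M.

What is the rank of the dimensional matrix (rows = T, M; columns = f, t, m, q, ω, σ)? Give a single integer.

Dimensional matrix (T×M by f×t×m×q×ω×σ):
  T: [-1  1  0 -3 -1 -2]
  M: [ 0  0  1  1  0  1]
Row reduction gives pivot columns f,m; rank = 2

2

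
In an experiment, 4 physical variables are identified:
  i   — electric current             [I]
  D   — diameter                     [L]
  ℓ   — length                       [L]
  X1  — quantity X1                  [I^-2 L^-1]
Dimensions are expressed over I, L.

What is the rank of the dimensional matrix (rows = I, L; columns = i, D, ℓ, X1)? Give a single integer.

2

Dimensional matrix (I×L by i×D×ℓ×X1):
  I: [ 1  0  0 -2]
  L: [ 0  1  1 -1]
Row reduction gives pivot columns i,D; rank = 2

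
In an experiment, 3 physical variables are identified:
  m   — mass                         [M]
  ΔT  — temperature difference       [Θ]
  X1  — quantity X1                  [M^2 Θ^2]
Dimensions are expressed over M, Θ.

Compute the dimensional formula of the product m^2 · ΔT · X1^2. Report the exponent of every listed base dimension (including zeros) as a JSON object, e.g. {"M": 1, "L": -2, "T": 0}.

{"M": 6, "Θ": 5}

Exponent matrix [M,Θ] × [m,ΔT,X1]:
  M: [ 1  0  2]
  Θ: [ 0  1  2]
  [M]: (2)·1+(1)·0+(2)·2 = 6
  [Θ]: (2)·0+(1)·1+(2)·2 = 5
⇒ M^6 Θ^5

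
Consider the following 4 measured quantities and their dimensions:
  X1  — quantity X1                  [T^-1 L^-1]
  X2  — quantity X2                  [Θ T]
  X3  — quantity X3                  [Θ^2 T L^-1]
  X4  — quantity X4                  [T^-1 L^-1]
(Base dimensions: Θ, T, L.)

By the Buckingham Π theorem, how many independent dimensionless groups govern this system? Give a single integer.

2

Write exponents as rows Θ,T,L / cols X1,X2,X3,X4:
  Θ: [ 0  1  2  0]
  T: [-1  1  1 -1]
  L: [-1  0 -1 -1]
RREF → pivots at {X1,X2} ⇒ r = 2
Π count = n − r = 4 − 2 = 2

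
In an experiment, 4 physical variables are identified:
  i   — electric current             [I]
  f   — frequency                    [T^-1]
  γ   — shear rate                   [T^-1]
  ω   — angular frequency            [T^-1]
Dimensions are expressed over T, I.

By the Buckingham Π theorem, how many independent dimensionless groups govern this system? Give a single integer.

Write exponents as rows T,I / cols i,f,γ,ω:
  T: [ 0 -1 -1 -1]
  I: [ 1  0  0  0]
Echelon form has 2 nonzero rows (pivots: i,f)
Π count = n − r = 4 − 2 = 2

2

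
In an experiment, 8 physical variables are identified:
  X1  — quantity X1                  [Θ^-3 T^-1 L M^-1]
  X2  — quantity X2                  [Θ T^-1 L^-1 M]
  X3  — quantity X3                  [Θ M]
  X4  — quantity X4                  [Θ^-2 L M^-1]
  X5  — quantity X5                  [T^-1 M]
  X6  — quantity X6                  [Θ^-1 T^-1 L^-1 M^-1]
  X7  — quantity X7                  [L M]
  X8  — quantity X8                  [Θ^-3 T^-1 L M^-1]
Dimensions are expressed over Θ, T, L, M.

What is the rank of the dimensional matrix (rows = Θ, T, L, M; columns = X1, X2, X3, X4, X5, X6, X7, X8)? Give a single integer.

Write exponents as rows Θ,T,L,M / cols X1,X2,X3,X4,X5,X6,X7,X8:
  Θ: [-3  1  1 -2  0 -1  0 -3]
  T: [-1 -1  0  0 -1 -1  0 -1]
  L: [ 1 -1  0  1  0 -1  1  1]
  M: [-1  1  1 -1  1 -1  1 -1]
Echelon form has 3 nonzero rows (pivots: X1,X2,X3)

3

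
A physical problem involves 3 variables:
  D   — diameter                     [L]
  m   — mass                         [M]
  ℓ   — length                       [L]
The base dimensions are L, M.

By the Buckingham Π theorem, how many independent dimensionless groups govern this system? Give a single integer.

1

Dimensional matrix (L×M by D×m×ℓ):
  L: [ 1  0  1]
  M: [ 0  1  0]
Row reduction gives pivot columns D,m; rank = 2
3 vars − rank 2 = 1 Π group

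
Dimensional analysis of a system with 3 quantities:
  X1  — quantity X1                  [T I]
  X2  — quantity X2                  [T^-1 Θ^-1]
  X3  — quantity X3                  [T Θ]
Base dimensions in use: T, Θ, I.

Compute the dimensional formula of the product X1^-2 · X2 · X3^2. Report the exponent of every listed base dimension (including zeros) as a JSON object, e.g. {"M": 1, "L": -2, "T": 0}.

Exponent matrix [T,Θ,I] × [X1,X2,X3]:
  T: [ 1 -1  1]
  Θ: [ 0 -1  1]
  I: [ 1  0  0]
  [T]: (-2)·1+(1)·-1+(2)·1 = -1
  [Θ]: (-2)·0+(1)·-1+(2)·1 = 1
  [I]: (-2)·1+(1)·0+(2)·0 = -2
⇒ T^-1 Θ I^-2

{"T": -1, "Θ": 1, "I": -2}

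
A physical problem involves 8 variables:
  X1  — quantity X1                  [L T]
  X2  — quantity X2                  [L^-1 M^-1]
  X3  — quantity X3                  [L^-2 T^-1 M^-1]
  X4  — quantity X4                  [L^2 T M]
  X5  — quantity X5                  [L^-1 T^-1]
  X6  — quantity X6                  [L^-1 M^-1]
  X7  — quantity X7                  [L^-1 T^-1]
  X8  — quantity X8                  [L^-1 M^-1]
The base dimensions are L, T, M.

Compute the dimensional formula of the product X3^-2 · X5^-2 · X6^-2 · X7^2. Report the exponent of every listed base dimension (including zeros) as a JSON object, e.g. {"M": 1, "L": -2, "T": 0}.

{"L": 6, "T": 2, "M": 4}

Write exponents as rows L,T,M / cols X1,X2,X3,X4,X5,X6,X7,X8:
  L: [ 1 -1 -2  2 -1 -1 -1 -1]
  T: [ 1  0 -1  1 -1  0 -1  0]
  M: [ 0 -1 -1  1  0 -1  0 -1]
  [L]: (-2)·-2+(-2)·-1+(-2)·-1+(2)·-1 = 6
  [T]: (-2)·-1+(-2)·-1+(-2)·0+(2)·-1 = 2
  [M]: (-2)·-1+(-2)·0+(-2)·-1+(2)·0 = 4
⇒ L^6 T^2 M^4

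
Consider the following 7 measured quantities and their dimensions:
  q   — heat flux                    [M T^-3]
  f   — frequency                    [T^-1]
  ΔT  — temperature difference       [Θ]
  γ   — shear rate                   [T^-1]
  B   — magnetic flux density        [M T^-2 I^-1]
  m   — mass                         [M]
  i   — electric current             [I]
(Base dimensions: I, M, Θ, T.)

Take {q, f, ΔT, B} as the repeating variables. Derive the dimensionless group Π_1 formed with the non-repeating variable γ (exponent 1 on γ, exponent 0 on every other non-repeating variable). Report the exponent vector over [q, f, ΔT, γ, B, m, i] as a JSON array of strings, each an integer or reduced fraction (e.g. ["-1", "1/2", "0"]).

["0", "-1", "0", "1", "0", "0", "0"]

Exponent matrix [I,M,Θ,T] × [q,f,ΔT,γ,B,m,i]:
  I: [ 0  0  0  0 -1  0  1]
  M: [ 1  0  0  0  1  1  0]
  Θ: [ 0  0  1  0  0  0  0]
  T: [-3 -1  0 -1 -2  0  0]
RREF → pivots at {q,f,ΔT,B} ⇒ r = 4
Repeat: q,f,ΔT,B; free: γ,m,i
RREF:
  r0: [   1    0    0    0    0    1    1]
  r1: [   0    1    0    1    0   -3   -1]
  r2: [   0    0    1    0    0    0    0]
  r3: [   0    0    0    0    1    0   -1]
Fix exponent of γ at 1, m at 0, i at 0; solve each RREF row for its pivot's exponent:
  r0: exp(q) + (0)·1 = 0 ⇒ exp(q) = 0
  r1: exp(f) + (1)·1 = 0 ⇒ exp(f) = -1
  r2: exp(ΔT) + (0)·1 = 0 ⇒ exp(ΔT) = 0
  r3: exp(B) + (0)·1 = 0 ⇒ exp(B) = 0
Π_1 = f^-1 · γ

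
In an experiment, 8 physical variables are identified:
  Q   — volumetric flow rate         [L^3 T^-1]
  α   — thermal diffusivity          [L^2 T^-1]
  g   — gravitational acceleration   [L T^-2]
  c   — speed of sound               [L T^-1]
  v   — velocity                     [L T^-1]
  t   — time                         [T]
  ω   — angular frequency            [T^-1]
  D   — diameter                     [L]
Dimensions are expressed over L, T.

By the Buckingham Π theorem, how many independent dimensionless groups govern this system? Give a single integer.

6

Exponent matrix [L,T] × [Q,α,g,c,v,t,ω,D]:
  L: [ 3  2  1  1  1  0  0  1]
  T: [-1 -1 -2 -1 -1  1 -1  0]
Row reduction gives pivot columns Q,α; rank = 2
n=8, r=2 ⇒ 6 dimensionless groups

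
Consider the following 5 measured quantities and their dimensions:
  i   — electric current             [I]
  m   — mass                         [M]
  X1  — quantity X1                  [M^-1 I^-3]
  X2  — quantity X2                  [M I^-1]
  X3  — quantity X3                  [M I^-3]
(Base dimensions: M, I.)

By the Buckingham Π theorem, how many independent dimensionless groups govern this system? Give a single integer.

3

Exponent matrix [M,I] × [i,m,X1,X2,X3]:
  M: [ 0  1 -1  1  1]
  I: [ 1  0 -3 -1 -3]
Echelon form has 2 nonzero rows (pivots: i,m)
Π count = n − r = 5 − 2 = 3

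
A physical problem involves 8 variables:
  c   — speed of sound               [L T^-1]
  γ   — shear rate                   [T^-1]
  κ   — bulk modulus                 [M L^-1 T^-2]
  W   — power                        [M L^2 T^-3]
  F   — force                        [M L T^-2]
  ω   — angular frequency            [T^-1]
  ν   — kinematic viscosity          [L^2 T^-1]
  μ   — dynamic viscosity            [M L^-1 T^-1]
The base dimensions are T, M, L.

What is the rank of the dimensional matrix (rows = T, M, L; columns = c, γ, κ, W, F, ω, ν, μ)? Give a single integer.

Exponent matrix [T,M,L] × [c,γ,κ,W,F,ω,ν,μ]:
  T: [-1 -1 -2 -3 -2 -1 -1 -1]
  M: [ 0  0  1  1  1  0  0  1]
  L: [ 1  0 -1  2  1  0  2 -1]
Row reduction gives pivot columns c,γ,κ; rank = 3

3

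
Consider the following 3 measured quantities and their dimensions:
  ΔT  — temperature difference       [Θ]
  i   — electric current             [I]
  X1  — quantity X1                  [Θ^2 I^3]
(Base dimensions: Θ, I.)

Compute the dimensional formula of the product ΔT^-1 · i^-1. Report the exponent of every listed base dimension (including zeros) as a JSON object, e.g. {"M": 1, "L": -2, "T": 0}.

Write exponents as rows Θ,I / cols ΔT,i,X1:
  Θ: [ 1  0  2]
  I: [ 0  1  3]
  [Θ]: (-1)·1+(-1)·0 = -1
  [I]: (-1)·0+(-1)·1 = -1
⇒ Θ^-1 I^-1

{"Θ": -1, "I": -1}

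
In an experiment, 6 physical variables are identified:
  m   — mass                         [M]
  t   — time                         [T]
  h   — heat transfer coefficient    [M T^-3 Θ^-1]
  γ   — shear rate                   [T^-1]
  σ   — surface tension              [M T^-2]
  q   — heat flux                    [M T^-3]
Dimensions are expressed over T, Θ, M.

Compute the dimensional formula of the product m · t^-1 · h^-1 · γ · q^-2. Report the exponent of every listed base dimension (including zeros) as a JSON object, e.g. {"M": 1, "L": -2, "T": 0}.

{"T": 7, "Θ": 1, "M": -2}

Exponent matrix [T,Θ,M] × [m,t,h,γ,σ,q]:
  T: [ 0  1 -3 -1 -2 -3]
  Θ: [ 0  0 -1  0  0  0]
  M: [ 1  0  1  0  1  1]
  [T]: (1)·0+(-1)·1+(-1)·-3+(1)·-1+(-2)·-3 = 7
  [Θ]: (1)·0+(-1)·0+(-1)·-1+(1)·0+(-2)·0 = 1
  [M]: (1)·1+(-1)·0+(-1)·1+(1)·0+(-2)·1 = -2
⇒ T^7 Θ M^-2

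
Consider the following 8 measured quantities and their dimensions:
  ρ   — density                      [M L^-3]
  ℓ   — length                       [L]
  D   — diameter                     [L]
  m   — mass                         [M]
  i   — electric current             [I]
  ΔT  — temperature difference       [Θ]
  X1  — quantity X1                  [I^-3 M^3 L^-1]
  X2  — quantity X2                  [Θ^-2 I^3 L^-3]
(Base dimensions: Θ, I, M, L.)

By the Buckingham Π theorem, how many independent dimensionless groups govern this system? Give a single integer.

Dimensional matrix (Θ×I×M×L by ρ×ℓ×D×m×i×ΔT×X1×X2):
  Θ: [ 0  0  0  0  0  1  0 -2]
  I: [ 0  0  0  0  1  0 -3  3]
  M: [ 1  0  0  1  0  0  3  0]
  L: [-3  1  1  0  0  0 -1 -3]
Echelon form has 4 nonzero rows (pivots: ρ,ℓ,i,ΔT)
n=8, r=4 ⇒ 4 dimensionless groups

4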